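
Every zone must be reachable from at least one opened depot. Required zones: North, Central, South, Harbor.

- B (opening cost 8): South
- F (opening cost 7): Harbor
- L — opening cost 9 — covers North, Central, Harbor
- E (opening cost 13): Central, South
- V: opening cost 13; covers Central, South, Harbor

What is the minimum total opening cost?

17

Choose B and L: together they cover North, Central, South, Harbor — every zone.
Total opening cost: 8 + 9 = 17.
No cover costs less than 17.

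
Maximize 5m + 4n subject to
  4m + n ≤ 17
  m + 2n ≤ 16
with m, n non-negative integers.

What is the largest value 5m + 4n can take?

38

(m,n)=(2,7) is feasible, giving 38.
(m,n)=(3,5) is feasible, giving 35.
(m,n)=(2,6) is feasible, giving 34.
Maximum is 38 at (m,n)=(2,7).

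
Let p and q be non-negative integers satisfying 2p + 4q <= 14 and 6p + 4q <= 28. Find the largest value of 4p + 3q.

The continuous relaxation peaks at (3.5, 1.75) with value 19.25; rounding to a feasible lattice point costs some objective.
(p,q)=(4,1): 2·4+4·1=12≤14, 6·4+4·1=28≤28, objective 19.
(p,q)=(3,2): 2·3+4·2=14≤14, 6·3+4·2=26≤28, objective 18.
(p,q)=(4,0): 2·4+4·0=8≤14, 6·4+4·0=24≤28, objective 16.
(p,q)=(3,1): 2·3+4·1=10≤14, 6·3+4·1=22≤28, objective 15.
Maximum is 19 at (p,q)=(4,1).

19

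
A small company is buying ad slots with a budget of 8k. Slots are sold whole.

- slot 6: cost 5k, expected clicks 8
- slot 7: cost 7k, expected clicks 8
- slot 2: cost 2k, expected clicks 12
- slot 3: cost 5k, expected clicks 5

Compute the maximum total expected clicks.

Allowing fractional choices, the relaxed optimum would be about 21.1, but ad slots are indivisible.
slot 6 + slot 2: cost 5 + 2 = 7 ≤ 8, expected clicks 8 + 12 = 20.
slot 2: cost 2 ≤ 8, expected clicks 12.
slot 2 + slot 3: cost 2 + 5 = 7 ≤ 8, expected clicks 12 + 5 = 17.
Best is slot 6 and slot 2 with total expected clicks 20.

20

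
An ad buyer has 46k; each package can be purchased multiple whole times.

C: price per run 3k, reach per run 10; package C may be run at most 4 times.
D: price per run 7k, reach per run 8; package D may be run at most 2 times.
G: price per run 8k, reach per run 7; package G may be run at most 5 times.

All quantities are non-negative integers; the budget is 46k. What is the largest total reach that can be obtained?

70

This is a bounded integer knapsack.
C has the best ratio (10/3); taking only C gives at most 4×10 = 40 (stopped by the supply cap of 4).
Mixing does better — 4×C, 2×D, and 2×G: price 42 ≤ 46, reach 4·10 + 2·8 + 2·7 = 70.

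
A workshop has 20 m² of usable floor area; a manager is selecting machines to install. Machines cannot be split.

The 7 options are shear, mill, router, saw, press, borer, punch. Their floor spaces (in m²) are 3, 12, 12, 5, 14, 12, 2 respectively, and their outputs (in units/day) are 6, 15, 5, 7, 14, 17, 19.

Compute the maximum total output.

Allowing fractional choices, the relaxed optimum would be about 46.2, but machines are indivisible.
shear + borer + punch: floor space 3 + 12 + 2 = 17 ≤ 20, output 6 + 17 + 19 = 42.
saw + borer + punch: floor space 5 + 12 + 2 = 19 ≤ 20, output 7 + 17 + 19 = 43.
mill + saw + punch: floor space 12 + 5 + 2 = 19 ≤ 20, output 15 + 7 + 19 = 41.
Best is saw, borer, and punch with total output 43.

43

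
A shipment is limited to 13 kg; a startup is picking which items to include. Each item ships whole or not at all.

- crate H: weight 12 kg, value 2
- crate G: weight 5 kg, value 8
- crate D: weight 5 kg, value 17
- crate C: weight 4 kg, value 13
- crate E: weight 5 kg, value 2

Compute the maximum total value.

30

crate G + crate C: weight 5 + 4 = 9 ≤ 13, value 8 + 13 = 21.
crate G + crate D: weight 5 + 5 = 10 ≤ 13, value 8 + 17 = 25.
crate D + crate C: weight 5 + 4 = 9 ≤ 13, value 17 + 13 = 30.
Best is crate D and crate C with total value 30.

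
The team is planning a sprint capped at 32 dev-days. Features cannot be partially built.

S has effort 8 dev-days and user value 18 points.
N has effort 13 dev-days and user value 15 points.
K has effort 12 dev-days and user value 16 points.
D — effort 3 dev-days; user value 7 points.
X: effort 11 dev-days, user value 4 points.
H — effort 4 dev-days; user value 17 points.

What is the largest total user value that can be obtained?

58

S + N + D + H: effort 8 + 13 + 3 + 4 = 28 ≤ 32, user value 18 + 15 + 7 + 17 = 57.
N + K + D + H: effort 13 + 12 + 3 + 4 = 32 ≤ 32, user value 15 + 16 + 7 + 17 = 55.
S + K + D + H: effort 8 + 12 + 3 + 4 = 27 ≤ 32, user value 18 + 16 + 7 + 17 = 58.
Best is S, K, D, and H with total user value 58.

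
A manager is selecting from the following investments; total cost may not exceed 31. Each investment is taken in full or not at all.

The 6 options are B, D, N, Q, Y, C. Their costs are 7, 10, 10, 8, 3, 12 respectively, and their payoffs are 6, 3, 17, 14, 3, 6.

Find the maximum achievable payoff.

Allowing fractional choices, the relaxed optimum would be about 41.5, but investments are indivisible.
B + N + Q + Y: cost 7 + 10 + 8 + 3 = 28 ≤ 31, payoff 6 + 17 + 14 + 3 = 40.
B + N + Q: cost 7 + 10 + 8 = 25 ≤ 31, payoff 6 + 17 + 14 = 37.
Best is B, N, Q, and Y with total payoff 40.

40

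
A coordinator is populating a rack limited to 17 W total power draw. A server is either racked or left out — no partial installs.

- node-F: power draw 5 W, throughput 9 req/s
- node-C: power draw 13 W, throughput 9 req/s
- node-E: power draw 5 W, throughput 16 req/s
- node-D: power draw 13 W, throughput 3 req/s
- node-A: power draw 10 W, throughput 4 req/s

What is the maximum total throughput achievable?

Allowing fractional choices, the relaxed optimum would be about 29.8, but servers are indivisible.
node-E + node-A: power draw 5 + 10 = 15 ≤ 17, throughput 16 + 4 = 20.
node-F + node-E: power draw 5 + 5 = 10 ≤ 17, throughput 9 + 16 = 25.
node-E: power draw 5 ≤ 17, throughput 16.
Best is node-F and node-E with total throughput 25.

25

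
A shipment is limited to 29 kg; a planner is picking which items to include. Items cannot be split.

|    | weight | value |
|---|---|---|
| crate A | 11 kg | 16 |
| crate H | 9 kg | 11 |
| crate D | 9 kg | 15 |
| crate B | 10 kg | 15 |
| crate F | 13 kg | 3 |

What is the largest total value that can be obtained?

42

crate H + crate D + crate B: weight 9 + 9 + 10 = 28 ≤ 29, value 11 + 15 + 15 = 41.
crate A + crate H + crate D: weight 11 + 9 + 9 = 29 ≤ 29, value 16 + 11 + 15 = 42.
Best is crate A, crate H, and crate D with total value 42.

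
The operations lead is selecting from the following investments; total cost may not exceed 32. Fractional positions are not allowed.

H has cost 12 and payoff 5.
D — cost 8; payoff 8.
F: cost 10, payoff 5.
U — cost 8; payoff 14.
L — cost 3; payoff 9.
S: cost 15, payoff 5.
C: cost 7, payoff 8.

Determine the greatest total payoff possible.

39

This is a 0-1 knapsack instance.
Allowing fractional choices, the relaxed optimum would be about 42.0, but investments are indivisible.
F + U + L + C: cost 10 + 8 + 3 + 7 = 28 ≤ 32, payoff 5 + 14 + 9 + 8 = 36.
D + U + L + C: cost 8 + 8 + 3 + 7 = 26 ≤ 32, payoff 8 + 14 + 9 + 8 = 39.
D + F + U + L: cost 8 + 10 + 8 + 3 = 29 ≤ 32, payoff 8 + 5 + 14 + 9 = 36.
Best is D, U, L, and C with total payoff 39.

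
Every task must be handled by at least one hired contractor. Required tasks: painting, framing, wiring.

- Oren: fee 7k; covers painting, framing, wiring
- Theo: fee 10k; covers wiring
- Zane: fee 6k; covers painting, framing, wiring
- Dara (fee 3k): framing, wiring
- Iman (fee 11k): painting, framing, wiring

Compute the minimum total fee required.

6

This is an integer covering problem.
The greedy cost-per-new-task heuristic would pick Dara and Zane for 9, but a cheaper cover exists.
Zane alone covers painting, framing, wiring — every task.
Total fee: 6.
No cover costs less than 6.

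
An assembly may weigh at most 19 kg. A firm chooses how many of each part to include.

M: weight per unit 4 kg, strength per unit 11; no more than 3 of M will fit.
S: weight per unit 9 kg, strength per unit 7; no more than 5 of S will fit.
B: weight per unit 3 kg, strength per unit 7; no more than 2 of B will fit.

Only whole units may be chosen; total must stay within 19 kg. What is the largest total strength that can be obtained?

M has the best ratio (11/4); taking only M gives at most 3×11 = 33 (stopped by the supply cap of 3).
Mixing does better — 3×M and 2×B: weight 18 ≤ 19, strength 3·11 + 2·7 = 47.

47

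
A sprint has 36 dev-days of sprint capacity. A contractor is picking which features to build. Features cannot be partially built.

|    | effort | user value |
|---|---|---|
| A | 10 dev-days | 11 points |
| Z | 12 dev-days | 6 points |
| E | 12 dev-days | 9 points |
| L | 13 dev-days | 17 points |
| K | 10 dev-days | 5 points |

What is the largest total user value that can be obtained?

37

Allowing fractional choices, the relaxed optimum would be about 37.5, but features are indivisible.
A + L + K: effort 10 + 13 + 10 = 33 ≤ 36, user value 11 + 17 + 5 = 33.
A + E + L: effort 10 + 12 + 13 = 35 ≤ 36, user value 11 + 9 + 17 = 37.
A + Z + L: effort 10 + 12 + 13 = 35 ≤ 36, user value 11 + 6 + 17 = 34.
Best is A, E, and L with total user value 37.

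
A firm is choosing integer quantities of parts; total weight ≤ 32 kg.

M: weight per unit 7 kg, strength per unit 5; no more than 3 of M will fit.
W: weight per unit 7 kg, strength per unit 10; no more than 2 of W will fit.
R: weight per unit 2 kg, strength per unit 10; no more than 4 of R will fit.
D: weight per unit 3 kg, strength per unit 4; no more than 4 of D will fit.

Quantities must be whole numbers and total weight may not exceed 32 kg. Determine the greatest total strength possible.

72

This is a bounded integer knapsack.
Take 2×W, 4×R, and 3×D: weight 31 ≤ 32, strength 2·10 + 4·10 + 3·4 = 72.
R has the best ratio (10/2) and is taken to its limit of 4; remaining capacity is filled optimally with the others.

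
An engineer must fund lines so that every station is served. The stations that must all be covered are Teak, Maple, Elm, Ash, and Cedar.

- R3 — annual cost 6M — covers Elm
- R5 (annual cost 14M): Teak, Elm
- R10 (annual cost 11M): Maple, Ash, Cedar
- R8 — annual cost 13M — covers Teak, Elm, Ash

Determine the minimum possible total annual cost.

Choose R10 and R8: together they cover Teak, Maple, Elm, Ash, Cedar — every station.
Total annual cost: 11 + 13 = 24.

24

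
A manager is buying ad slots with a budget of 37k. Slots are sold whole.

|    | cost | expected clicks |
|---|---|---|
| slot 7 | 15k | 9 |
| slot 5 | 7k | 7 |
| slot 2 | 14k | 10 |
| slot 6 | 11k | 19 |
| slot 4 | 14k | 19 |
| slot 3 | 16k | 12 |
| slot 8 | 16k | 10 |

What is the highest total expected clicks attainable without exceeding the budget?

45

slot 6 + slot 4: cost 11 + 14 = 25 ≤ 37, expected clicks 19 + 19 = 38.
slot 5 + slot 6 + slot 3: cost 7 + 11 + 16 = 34 ≤ 37, expected clicks 7 + 19 + 12 = 38.
slot 5 + slot 6 + slot 4: cost 7 + 11 + 14 = 32 ≤ 37, expected clicks 7 + 19 + 19 = 45.
Best is slot 5, slot 6, and slot 4 with total expected clicks 45.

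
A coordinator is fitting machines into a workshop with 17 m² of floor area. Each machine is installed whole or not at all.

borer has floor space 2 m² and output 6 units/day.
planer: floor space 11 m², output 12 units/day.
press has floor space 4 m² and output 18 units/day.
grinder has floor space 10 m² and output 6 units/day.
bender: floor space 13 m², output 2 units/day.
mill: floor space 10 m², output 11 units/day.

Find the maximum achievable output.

Treat it as a binary knapsack problem.
Take borer, planer, and press: floor space 2 + 11 + 4 = 17 ≤ 17, output 6 + 12 + 18 = 36.
No other feasible combination does better.

36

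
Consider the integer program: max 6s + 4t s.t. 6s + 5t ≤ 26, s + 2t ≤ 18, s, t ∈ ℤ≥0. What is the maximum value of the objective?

24

The continuous relaxation peaks at (4.33, 0) with value 26.00; rounding to a feasible lattice point costs some objective.
(s,t)=(4,0): 6·4+5·0=24≤26, 1·4+2·0=4≤18, objective 24.
(s,t)=(3,1): 6·3+5·1=23≤26, 1·3+2·1=5≤18, objective 22.
(s,t)=(3,0): 6·3+5·0=18≤26, 1·3+2·0=3≤18, objective 18.
Maximum is 24 at (s,t)=(4,0).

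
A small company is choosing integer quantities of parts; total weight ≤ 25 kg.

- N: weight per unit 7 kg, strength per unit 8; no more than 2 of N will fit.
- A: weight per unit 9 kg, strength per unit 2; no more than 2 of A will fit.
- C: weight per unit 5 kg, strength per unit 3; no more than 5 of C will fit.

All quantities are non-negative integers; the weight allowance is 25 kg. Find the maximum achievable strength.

22

N has the best ratio (8/7); taking only N gives at most 2×8 = 16 (stopped by the supply cap of 2).
Mixing does better — 2×N and 2×C: weight 24 ≤ 25, strength 2·8 + 2·3 = 22.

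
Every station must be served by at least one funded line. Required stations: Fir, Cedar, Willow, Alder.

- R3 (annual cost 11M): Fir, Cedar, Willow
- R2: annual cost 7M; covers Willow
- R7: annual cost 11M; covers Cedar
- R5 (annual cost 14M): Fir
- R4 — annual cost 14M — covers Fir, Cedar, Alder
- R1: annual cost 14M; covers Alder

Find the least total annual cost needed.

This is a weighted set-cover instance.
The greedy cost-per-new-station heuristic would pick R3 and R4 for 25, but a cheaper cover exists.
Choose R2 and R4: together they cover Fir, Cedar, Willow, Alder — every station.
Total annual cost: 7 + 14 = 21.
No cover costs less than 21.

21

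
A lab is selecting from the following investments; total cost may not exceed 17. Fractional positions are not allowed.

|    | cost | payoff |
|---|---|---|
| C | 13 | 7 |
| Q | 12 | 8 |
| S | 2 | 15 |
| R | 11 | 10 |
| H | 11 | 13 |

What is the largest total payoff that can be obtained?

Treat it as a binary knapsack problem.
Allowing fractional choices, the relaxed optimum would be about 31.6, but investments are indivisible.
S + R: cost 2 + 11 = 13 ≤ 17, payoff 15 + 10 = 25.
S + H: cost 2 + 11 = 13 ≤ 17, payoff 15 + 13 = 28.
Best is S and H with total payoff 28.

28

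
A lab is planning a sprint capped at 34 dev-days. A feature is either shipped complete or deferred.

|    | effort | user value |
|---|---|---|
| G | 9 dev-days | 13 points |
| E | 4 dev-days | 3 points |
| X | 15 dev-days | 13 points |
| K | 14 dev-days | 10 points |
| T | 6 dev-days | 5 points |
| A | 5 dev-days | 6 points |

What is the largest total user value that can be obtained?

35

Allowing fractional choices, the relaxed optimum would be about 36.2, but features are indivisible.
G + K + T + A: effort 9 + 14 + 6 + 5 = 34 ≤ 34, user value 13 + 10 + 5 + 6 = 34.
G + E + X + A: effort 9 + 4 + 15 + 5 = 33 ≤ 34, user value 13 + 3 + 13 + 6 = 35.
G + E + X + T: effort 9 + 4 + 15 + 6 = 34 ≤ 34, user value 13 + 3 + 13 + 5 = 34.
Best is G, E, X, and A with total user value 35.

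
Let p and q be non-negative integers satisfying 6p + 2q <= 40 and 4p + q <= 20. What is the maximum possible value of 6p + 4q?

80

(p,q)=(0,20): 6·0+2·20=40≤40, 4·0+1·20=20≤20, objective 80.
(p,q)=(0,19): 6·0+2·19=38≤40, 4·0+1·19=19≤20, objective 76.
The best lattice point is (0,20), giving 80.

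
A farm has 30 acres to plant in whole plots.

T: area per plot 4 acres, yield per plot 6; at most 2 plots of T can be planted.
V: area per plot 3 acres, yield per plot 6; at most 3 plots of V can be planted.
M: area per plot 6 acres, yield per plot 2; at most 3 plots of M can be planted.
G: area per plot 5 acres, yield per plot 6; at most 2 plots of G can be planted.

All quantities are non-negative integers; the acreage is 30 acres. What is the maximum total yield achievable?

Take 2×T, 3×V, and 2×G: area 27 ≤ 30, yield 2·6 + 3·6 + 2·6 = 42.
V has the best ratio (6/3) and is taken to its limit of 3; remaining capacity is filled optimally with the others.

42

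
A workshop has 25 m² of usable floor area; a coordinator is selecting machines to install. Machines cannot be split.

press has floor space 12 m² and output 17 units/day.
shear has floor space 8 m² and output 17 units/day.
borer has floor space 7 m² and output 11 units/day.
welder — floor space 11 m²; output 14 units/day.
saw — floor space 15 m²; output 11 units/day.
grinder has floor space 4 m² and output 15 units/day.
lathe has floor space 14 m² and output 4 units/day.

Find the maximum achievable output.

49

Allowing fractional choices, the relaxed optimum would be about 51.5, but machines are indivisible.
shear + borer + grinder: floor space 8 + 7 + 4 = 19 ≤ 25, output 17 + 11 + 15 = 43.
press + shear + grinder: floor space 12 + 8 + 4 = 24 ≤ 25, output 17 + 17 + 15 = 49.
shear + welder + grinder: floor space 8 + 11 + 4 = 23 ≤ 25, output 17 + 14 + 15 = 46.
Best is press, shear, and grinder with total output 49.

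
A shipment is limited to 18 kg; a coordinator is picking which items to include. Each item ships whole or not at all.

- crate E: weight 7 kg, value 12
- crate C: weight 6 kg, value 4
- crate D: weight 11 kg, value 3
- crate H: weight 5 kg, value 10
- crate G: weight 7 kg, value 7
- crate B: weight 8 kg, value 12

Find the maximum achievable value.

Treat it as a binary knapsack problem.
Take crate E, crate C, and crate H: weight 7 + 6 + 5 = 18 ≤ 18, value 12 + 4 + 10 = 26.
No other feasible combination does better.

26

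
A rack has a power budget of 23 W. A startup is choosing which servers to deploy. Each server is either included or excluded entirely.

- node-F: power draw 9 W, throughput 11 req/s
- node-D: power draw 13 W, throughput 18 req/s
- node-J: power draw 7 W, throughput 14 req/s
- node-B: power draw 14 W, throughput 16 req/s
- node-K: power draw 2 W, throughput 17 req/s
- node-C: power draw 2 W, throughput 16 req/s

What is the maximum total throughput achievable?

58

node-D + node-K + node-C: power draw 13 + 2 + 2 = 17 ≤ 23, throughput 18 + 17 + 16 = 51.
node-F + node-J + node-K + node-C: power draw 9 + 7 + 2 + 2 = 20 ≤ 23, throughput 11 + 14 + 17 + 16 = 58.
Best is node-F, node-J, node-K, and node-C with total throughput 58.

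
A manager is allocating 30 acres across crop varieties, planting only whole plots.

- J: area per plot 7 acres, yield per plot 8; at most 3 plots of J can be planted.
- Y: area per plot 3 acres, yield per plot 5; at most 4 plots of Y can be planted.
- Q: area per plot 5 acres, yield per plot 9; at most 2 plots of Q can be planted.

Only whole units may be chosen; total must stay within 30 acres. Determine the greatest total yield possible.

46

Take 1×J, 4×Y, and 2×Q: area 29 ≤ 30, yield 1·8 + 4·5 + 2·9 = 46.
Q has the best ratio (9/5) and is taken to its limit of 2; remaining capacity is filled optimally with the others.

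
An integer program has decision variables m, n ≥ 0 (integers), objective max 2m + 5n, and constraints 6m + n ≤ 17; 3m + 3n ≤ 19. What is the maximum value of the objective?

The continuous relaxation peaks at (0, 6.33) with value 31.67; rounding to a feasible lattice point costs some objective.
(m,n)=(0,6): 6·0+1·6=6≤17, 3·0+3·6=18≤19, objective 30.
(m,n)=(1,5): 6·1+1·5=11≤17, 3·1+3·5=18≤19, objective 27.
(m,n)=(0,5): 6·0+1·5=5≤17, 3·0+3·5=15≤19, objective 25.
No feasible integer point exceeds 30.

30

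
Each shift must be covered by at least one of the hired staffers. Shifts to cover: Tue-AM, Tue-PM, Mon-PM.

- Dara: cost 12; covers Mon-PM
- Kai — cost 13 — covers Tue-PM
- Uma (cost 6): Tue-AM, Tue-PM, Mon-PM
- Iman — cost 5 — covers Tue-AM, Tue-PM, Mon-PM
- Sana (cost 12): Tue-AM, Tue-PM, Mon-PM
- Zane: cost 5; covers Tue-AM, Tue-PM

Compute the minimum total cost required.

5

Iman alone covers Tue-AM, Tue-PM, Mon-PM — every shift.
Total cost: 5.
No cover costs less than 5.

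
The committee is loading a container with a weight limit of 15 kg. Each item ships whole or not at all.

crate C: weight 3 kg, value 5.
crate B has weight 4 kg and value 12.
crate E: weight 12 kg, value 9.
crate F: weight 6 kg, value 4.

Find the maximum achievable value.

21

Treat it as a binary knapsack problem.
Take crate C, crate B, and crate F: weight 3 + 4 + 6 = 13 ≤ 15, value 5 + 12 + 4 = 21.
No other feasible combination does better.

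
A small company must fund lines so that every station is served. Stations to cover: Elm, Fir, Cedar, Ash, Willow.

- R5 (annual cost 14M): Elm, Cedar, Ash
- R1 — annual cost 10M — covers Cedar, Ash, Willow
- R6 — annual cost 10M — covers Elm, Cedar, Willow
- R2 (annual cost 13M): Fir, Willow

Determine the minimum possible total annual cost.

This is a weighted set-cover instance.
The greedy cost-per-new-station heuristic would pick R1, R6, and R2 for 33, but a cheaper cover exists.
Choose R5 and R2: together they cover Elm, Fir, Cedar, Ash, Willow — every station.
Total annual cost: 14 + 13 = 27.
No cover costs less than 27.

27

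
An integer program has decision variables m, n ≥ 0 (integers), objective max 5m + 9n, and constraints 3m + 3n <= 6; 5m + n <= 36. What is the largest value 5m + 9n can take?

(m,n)=(0,2) is feasible, giving 18.
(m,n)=(1,1) is feasible, giving 14.
(m,n)=(0,1) is feasible, giving 9.
The best lattice point is (0,2), giving 18.

18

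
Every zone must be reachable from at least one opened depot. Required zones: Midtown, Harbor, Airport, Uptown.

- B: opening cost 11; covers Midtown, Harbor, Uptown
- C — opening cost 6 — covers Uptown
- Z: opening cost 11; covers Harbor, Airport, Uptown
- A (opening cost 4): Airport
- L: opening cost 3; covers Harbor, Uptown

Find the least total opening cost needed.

15

The greedy cost-per-new-zone heuristic would pick L, A, and B for 18, but a cheaper cover exists.
Choose B and A: together they cover Midtown, Harbor, Airport, Uptown — every zone.
Total opening cost: 11 + 4 = 15.
No cover costs less than 15.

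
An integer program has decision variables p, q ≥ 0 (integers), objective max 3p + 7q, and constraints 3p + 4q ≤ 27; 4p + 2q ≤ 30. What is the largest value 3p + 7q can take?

45

(p,q)=(1,6) is feasible, giving 45.
(p,q)=(0,6) is feasible, giving 42.
(p,q)=(2,5) is feasible, giving 41.
Maximum is 45 at (p,q)=(1,6).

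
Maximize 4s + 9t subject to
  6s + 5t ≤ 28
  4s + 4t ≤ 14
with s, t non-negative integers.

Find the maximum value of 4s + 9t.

27

(s,t)=(0,3): 6·0+5·3=15≤28, 4·0+4·3=12≤14, objective 27.
(s,t)=(1,2): 6·1+5·2=16≤28, 4·1+4·2=12≤14, objective 22.
(s,t)=(0,2): 6·0+5·2=10≤28, 4·0+4·2=8≤14, objective 18.
No feasible integer point exceeds 27.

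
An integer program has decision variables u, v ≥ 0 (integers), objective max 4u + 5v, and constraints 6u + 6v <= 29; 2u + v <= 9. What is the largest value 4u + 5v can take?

Relaxing integrality, the LP optimum is 24.17 at (u,v) = (0, 4.83), which is not an integer point.
(u,v)=(0,4): 6·0+6·4=24≤29, 2·0+1·4=4≤9, objective 20.
(u,v)=(1,3): 6·1+6·3=24≤29, 2·1+1·3=5≤9, objective 19.
(u,v)=(0,3): 6·0+6·3=18≤29, 2·0+1·3=3≤9, objective 15.
No feasible integer point exceeds 20.

20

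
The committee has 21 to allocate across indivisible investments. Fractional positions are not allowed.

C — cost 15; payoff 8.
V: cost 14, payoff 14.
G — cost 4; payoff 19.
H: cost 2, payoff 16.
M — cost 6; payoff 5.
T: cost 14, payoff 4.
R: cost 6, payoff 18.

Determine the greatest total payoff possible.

58

Allowing fractional choices, the relaxed optimum would be about 62.0, but investments are indivisible.
G + H + R: cost 4 + 2 + 6 = 12 ≤ 21, payoff 19 + 16 + 18 = 53.
V + G + H: cost 14 + 4 + 2 = 20 ≤ 21, payoff 14 + 19 + 16 = 49.
G + H + M + R: cost 4 + 2 + 6 + 6 = 18 ≤ 21, payoff 19 + 16 + 5 + 18 = 58.
Best is G, H, M, and R with total payoff 58.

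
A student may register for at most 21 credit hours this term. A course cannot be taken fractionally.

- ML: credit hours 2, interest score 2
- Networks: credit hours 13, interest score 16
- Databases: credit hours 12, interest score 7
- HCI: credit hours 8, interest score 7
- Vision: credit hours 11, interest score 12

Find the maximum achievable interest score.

23

Take Networks and HCI: credit hours 13 + 8 = 21 ≤ 21, interest score 16 + 7 = 23.
No other feasible combination does better.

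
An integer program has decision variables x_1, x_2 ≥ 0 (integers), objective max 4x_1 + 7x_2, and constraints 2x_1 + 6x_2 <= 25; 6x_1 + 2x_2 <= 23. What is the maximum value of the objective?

The continuous relaxation peaks at (2.75, 3.25) with value 33.75; rounding to a feasible lattice point costs some objective.
(x_1,x_2)=(2,3): 2·2+6·3=22≤25, 6·2+2·3=18≤23, objective 29.
(x_1,x_2)=(3,2): 2·3+6·2=18≤25, 6·3+2·2=22≤23, objective 26.
(x_1,x_2)=(1,3): 2·1+6·3=20≤25, 6·1+2·3=12≤23, objective 25.
Maximum is 29 at (x_1,x_2)=(2,3).

29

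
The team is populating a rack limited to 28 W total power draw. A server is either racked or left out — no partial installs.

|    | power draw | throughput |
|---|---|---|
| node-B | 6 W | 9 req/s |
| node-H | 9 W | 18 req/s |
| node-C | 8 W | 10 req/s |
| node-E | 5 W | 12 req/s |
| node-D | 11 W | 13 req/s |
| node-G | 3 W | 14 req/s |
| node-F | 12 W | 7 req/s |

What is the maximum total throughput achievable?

57

Allowing fractional choices, the relaxed optimum would be about 59.2, but servers are indivisible.
node-H + node-E + node-D + node-G: power draw 9 + 5 + 11 + 3 = 28 ≤ 28, throughput 18 + 12 + 13 + 14 = 57.
node-H + node-C + node-E + node-G: power draw 9 + 8 + 5 + 3 = 25 ≤ 28, throughput 18 + 10 + 12 + 14 = 54.
Best is node-H, node-E, node-D, and node-G with total throughput 57.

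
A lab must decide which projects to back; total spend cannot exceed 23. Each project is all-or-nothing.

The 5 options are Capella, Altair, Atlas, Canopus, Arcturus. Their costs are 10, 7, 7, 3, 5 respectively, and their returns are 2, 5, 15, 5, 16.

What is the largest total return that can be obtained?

Allowing fractional choices, the relaxed optimum would be about 41.2, but projects are indivisible.
Atlas + Canopus + Arcturus: cost 7 + 3 + 5 = 15 ≤ 23, return 15 + 5 + 16 = 36.
Altair + Atlas + Canopus + Arcturus: cost 7 + 7 + 3 + 5 = 22 ≤ 23, return 5 + 15 + 5 + 16 = 41.
Altair + Atlas + Arcturus: cost 7 + 7 + 5 = 19 ≤ 23, return 5 + 15 + 16 = 36.
Best is Altair, Atlas, Canopus, and Arcturus with total return 41.

41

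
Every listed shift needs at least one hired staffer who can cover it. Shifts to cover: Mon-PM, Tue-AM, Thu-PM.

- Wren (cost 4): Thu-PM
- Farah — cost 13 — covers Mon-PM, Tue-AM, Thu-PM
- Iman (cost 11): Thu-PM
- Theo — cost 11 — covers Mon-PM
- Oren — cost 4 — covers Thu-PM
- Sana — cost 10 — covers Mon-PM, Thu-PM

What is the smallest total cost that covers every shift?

The greedy cost-per-new-shift heuristic would pick Wren and Farah for 17, but a cheaper cover exists.
Farah alone covers Mon-PM, Tue-AM, Thu-PM — every shift.
Total cost: 13.
No cover costs less than 13.

13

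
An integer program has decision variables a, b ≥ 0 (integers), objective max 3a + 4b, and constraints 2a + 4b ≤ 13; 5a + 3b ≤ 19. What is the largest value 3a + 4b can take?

14

The continuous relaxation peaks at (2.64, 1.93) with value 15.64; rounding to a feasible lattice point costs some objective.
(a,b)=(2,2): 2·2+4·2=12≤13, 5·2+3·2=16≤19, objective 14.
(a,b)=(3,1): 2·3+4·1=10≤13, 5·3+3·1=18≤19, objective 13.
(a,b)=(1,2): 2·1+4·2=10≤13, 5·1+3·2=11≤19, objective 11.
No feasible integer point exceeds 14.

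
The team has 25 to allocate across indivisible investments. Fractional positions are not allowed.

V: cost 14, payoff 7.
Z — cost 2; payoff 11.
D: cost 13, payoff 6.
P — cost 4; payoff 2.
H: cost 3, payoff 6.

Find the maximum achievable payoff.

26

This is an integer program with binary decision variables.
Allowing fractional choices, the relaxed optimum would be about 26.9, but investments are indivisible.
V + Z + H: cost 14 + 2 + 3 = 19 ≤ 25, payoff 7 + 11 + 6 = 24.
Z + D + P + H: cost 2 + 13 + 4 + 3 = 22 ≤ 25, payoff 11 + 6 + 2 + 6 = 25.
V + Z + P + H: cost 14 + 2 + 4 + 3 = 23 ≤ 25, payoff 7 + 11 + 2 + 6 = 26.
Best is V, Z, P, and H with total payoff 26.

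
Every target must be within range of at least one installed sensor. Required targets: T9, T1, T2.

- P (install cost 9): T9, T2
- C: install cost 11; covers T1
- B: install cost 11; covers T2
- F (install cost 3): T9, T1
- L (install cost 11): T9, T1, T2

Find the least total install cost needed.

This is a weighted set-cover instance.
L alone covers T9, T1, T2 — every target.
Total install cost: 11.

11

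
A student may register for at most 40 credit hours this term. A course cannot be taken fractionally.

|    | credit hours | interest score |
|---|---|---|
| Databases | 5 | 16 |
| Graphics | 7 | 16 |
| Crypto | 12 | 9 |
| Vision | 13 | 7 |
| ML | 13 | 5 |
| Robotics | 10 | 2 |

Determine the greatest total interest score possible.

48

Databases + Graphics + Crypto + ML: credit hours 5 + 7 + 12 + 13 = 37 ≤ 40, interest score 16 + 16 + 9 + 5 = 46.
Databases + Graphics + Crypto + Vision: credit hours 5 + 7 + 12 + 13 = 37 ≤ 40, interest score 16 + 16 + 9 + 7 = 48.
Databases + Graphics + Vision + ML: credit hours 5 + 7 + 13 + 13 = 38 ≤ 40, interest score 16 + 16 + 7 + 5 = 44.
Best is Databases, Graphics, Crypto, and Vision with total interest score 48.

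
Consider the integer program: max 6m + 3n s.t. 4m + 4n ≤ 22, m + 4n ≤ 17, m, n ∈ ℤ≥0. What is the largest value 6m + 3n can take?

30

(m,n)=(5,0) is feasible, giving 30.
(m,n)=(4,1) is feasible, giving 27.
(m,n)=(4,0) is feasible, giving 24.
No feasible integer point exceeds 30.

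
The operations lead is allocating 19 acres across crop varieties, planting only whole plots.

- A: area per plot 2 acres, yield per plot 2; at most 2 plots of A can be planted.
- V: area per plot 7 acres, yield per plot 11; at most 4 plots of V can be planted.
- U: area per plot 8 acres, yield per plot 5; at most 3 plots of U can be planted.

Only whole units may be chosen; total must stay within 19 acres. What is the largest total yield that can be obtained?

Take 2×A and 2×V: area 18 ≤ 19, yield 2·2 + 2·11 = 26.
No other integer combination yields more.

26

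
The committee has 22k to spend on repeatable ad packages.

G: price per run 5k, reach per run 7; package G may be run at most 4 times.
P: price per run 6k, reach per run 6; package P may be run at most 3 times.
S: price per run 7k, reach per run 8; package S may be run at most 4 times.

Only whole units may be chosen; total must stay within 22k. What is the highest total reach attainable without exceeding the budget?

Take 3×G and 1×S: price 22 ≤ 22, reach 3·7 + 1·8 = 29.
No other integer combination yields more.

29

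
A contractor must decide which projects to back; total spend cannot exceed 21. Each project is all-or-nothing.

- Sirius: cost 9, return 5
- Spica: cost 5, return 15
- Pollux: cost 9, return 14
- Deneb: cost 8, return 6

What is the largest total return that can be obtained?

Allowing fractional choices, the relaxed optimum would be about 34.2, but projects are indivisible.
Spica + Pollux: cost 5 + 9 = 14 ≤ 21, return 15 + 14 = 29.
Spica + Deneb: cost 5 + 8 = 13 ≤ 21, return 15 + 6 = 21.
Best is Spica and Pollux with total return 29.

29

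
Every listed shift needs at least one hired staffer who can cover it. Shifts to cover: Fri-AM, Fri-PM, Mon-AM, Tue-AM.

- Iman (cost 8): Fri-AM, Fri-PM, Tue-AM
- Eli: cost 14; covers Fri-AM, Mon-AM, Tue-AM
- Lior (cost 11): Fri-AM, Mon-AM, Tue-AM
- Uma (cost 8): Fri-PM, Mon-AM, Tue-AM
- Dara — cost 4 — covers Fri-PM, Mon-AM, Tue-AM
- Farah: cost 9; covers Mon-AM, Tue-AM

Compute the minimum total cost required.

12

Choose Iman and Dara: together they cover Fri-AM, Fri-PM, Mon-AM, Tue-AM — every shift.
Total cost: 8 + 4 = 12.
No cover costs less than 12.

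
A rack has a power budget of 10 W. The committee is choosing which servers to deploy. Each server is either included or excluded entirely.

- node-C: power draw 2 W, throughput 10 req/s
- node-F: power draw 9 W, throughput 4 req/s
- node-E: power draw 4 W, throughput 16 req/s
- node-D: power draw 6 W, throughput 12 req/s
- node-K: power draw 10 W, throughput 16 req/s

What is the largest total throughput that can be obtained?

28

This is a 0-1 knapsack instance.
Allowing fractional choices, the relaxed optimum would be about 34.0, but servers are indivisible.
node-C + node-E: power draw 2 + 4 = 6 ≤ 10, throughput 10 + 16 = 26.
node-E + node-D: power draw 4 + 6 = 10 ≤ 10, throughput 16 + 12 = 28.
node-C + node-D: power draw 2 + 6 = 8 ≤ 10, throughput 10 + 12 = 22.
Best is node-E and node-D with total throughput 28.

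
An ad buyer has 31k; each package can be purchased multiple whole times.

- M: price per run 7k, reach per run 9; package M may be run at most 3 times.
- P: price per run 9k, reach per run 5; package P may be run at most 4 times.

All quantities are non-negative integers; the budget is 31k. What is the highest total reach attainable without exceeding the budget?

3×M and 1×P: price 30 ≤ 31, reach 3·9 + 1·5 = 32.
3×M: price 21 ≤ 31, reach 3·9 = 27.
Best is 32.

32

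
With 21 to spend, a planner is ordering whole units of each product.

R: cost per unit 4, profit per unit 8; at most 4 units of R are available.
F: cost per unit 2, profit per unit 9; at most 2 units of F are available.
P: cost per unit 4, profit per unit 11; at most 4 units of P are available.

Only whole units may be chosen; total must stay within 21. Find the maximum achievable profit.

62

2×F and 4×P: cost 20 ≤ 21, profit 2·9 + 4·11 = 62.
1×R, 2×F, and 3×P: cost 20 ≤ 21, profit 1·8 + 2·9 + 3·11 = 59.
Best is 62.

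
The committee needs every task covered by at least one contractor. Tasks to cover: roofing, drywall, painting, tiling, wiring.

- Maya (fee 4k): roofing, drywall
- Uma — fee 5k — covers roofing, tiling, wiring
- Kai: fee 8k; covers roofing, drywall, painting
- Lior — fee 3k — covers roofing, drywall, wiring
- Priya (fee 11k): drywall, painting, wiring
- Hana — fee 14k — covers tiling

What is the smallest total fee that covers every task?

This is a weighted set-cover instance.
The greedy cost-per-new-task heuristic would pick Lior, Uma, and Kai for 16, but a cheaper cover exists.
Choose Uma and Kai: together they cover roofing, drywall, painting, tiling, wiring — every task.
Total fee: 5 + 8 = 13.
No cover costs less than 13.

13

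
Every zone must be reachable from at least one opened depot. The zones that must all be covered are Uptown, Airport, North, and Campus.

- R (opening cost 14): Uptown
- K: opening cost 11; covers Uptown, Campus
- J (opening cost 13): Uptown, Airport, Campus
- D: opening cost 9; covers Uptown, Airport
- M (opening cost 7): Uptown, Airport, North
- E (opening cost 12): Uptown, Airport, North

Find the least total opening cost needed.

18

This is a weighted set-cover instance.
Choose K and M: together they cover Uptown, Airport, North, Campus — every zone.
Total opening cost: 11 + 7 = 18.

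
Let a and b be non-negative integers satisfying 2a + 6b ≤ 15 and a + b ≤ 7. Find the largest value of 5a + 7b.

Relaxing integrality, the LP optimum is 35.50 at (a,b) = (6.75, 0.25), which is not an integer point.
(a,b)=(7,0) is feasible, giving 35.
(a,b)=(6,0) is feasible, giving 30.
(a,b)=(5,0) is feasible, giving 25.
No feasible integer point exceeds 35.

35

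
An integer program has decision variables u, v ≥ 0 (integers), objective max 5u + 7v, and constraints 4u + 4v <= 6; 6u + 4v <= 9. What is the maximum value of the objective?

Relaxing integrality, the LP optimum is 10.50 at (u,v) = (0, 1.5), which is not an integer point.
(u,v)=(0,1): 4·0+4·1=4≤6, 6·0+4·1=4≤9, objective 7.
(u,v)=(1,0): 4·1+4·0=4≤6, 6·1+4·0=6≤9, objective 5.
(u,v)=(0,0): 4·0+4·0=0≤6, 6·0+4·0=0≤9, objective 0.
No feasible integer point exceeds 7.

7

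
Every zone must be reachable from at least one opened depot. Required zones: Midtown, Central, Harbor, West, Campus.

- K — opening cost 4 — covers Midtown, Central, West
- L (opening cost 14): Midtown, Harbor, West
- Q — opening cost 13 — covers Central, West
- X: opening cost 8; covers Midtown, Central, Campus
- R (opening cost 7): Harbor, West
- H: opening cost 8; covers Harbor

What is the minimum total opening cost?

15

Choose X and R: together they cover Midtown, Central, Harbor, West, Campus — every zone.
Total opening cost: 8 + 7 = 15.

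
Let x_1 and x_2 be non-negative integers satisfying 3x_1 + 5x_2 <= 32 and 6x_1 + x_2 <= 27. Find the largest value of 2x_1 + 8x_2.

48

Relaxing integrality, the LP optimum is 51.20 at (x_1,x_2) = (0, 6.4), which is not an integer point.
(x_1,x_2)=(0,6): 3·0+5·6=30≤32, 6·0+1·6=6≤27, objective 48.
(x_1,x_2)=(1,5): 3·1+5·5=28≤32, 6·1+1·5=11≤27, objective 42.
(x_1,x_2)=(0,5): 3·0+5·5=25≤32, 6·0+1·5=5≤27, objective 40.
No feasible integer point exceeds 48.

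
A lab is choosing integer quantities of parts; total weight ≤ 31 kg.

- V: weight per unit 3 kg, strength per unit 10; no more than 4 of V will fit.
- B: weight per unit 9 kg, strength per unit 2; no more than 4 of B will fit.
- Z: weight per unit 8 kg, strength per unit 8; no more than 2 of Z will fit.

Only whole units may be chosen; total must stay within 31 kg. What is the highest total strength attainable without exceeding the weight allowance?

V has the best ratio (10/3); taking only V gives at most 4×10 = 40 (stopped by the supply cap of 4).
Mixing does better — 4×V and 2×Z: weight 28 ≤ 31, strength 4·10 + 2·8 = 56.

56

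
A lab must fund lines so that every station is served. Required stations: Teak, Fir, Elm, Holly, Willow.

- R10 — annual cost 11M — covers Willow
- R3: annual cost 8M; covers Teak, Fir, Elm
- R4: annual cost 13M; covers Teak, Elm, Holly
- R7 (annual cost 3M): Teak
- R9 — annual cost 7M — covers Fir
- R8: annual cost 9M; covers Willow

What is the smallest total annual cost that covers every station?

The greedy cost-per-new-station heuristic would pick R3, R8, and R4 for 30, but a cheaper cover exists.
Choose R4, R9, and R8: together they cover Teak, Fir, Elm, Holly, Willow — every station.
Total annual cost: 13 + 7 + 9 = 29.
No cover costs less than 29.

29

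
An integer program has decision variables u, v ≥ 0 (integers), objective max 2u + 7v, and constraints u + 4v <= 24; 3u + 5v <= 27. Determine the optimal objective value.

35

Relaxing integrality, the LP optimum is 37.80 at (u,v) = (0, 5.4), which is not an integer point.
(u,v)=(0,5): 1·0+4·5=20≤24, 3·0+5·5=25≤27, objective 35.
(u,v)=(1,4): 1·1+4·4=17≤24, 3·1+5·4=23≤27, objective 30.
(u,v)=(0,4): 1·0+4·4=16≤24, 3·0+5·4=20≤27, objective 28.
No feasible integer point exceeds 35.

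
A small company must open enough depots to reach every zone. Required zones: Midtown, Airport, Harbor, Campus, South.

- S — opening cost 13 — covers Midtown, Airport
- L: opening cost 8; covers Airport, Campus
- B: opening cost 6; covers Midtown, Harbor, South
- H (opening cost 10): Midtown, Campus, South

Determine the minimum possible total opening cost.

14

Choose L and B: together they cover Midtown, Airport, Harbor, Campus, South — every zone.
Total opening cost: 8 + 6 = 14.
No cover costs less than 14.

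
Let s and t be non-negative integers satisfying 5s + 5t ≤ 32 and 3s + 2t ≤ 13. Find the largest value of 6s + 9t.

54

Relaxing integrality, the LP optimum is 57.60 at (s,t) = (0, 6.4), which is not an integer point.
(s,t)=(0,6): 5·0+5·6=30≤32, 3·0+2·6=12≤13, objective 54.
(s,t)=(1,5): 5·1+5·5=30≤32, 3·1+2·5=13≤13, objective 51.
(s,t)=(0,5): 5·0+5·5=25≤32, 3·0+2·5=10≤13, objective 45.
Maximum is 54 at (s,t)=(0,6).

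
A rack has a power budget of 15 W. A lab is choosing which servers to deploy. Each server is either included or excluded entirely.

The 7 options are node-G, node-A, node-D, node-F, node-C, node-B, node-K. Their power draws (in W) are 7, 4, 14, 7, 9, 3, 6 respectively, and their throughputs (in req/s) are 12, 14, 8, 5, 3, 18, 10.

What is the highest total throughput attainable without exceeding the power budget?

Allowing fractional choices, the relaxed optimum would be about 45.7, but servers are indivisible.
node-A + node-B + node-K: power draw 4 + 3 + 6 = 13 ≤ 15, throughput 14 + 18 + 10 = 42.
node-G + node-A + node-B: power draw 7 + 4 + 3 = 14 ≤ 15, throughput 12 + 14 + 18 = 44.
node-A + node-F + node-B: power draw 4 + 7 + 3 = 14 ≤ 15, throughput 14 + 5 + 18 = 37.
Best is node-G, node-A, and node-B with total throughput 44.

44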